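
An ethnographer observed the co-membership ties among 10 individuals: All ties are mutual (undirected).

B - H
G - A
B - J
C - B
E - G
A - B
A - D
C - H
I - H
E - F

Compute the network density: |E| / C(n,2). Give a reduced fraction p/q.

2/9

There are 10 edges and 10 nodes, so the maximum possible is C(10,2) = 45.
Density = 10/45 = 2/9.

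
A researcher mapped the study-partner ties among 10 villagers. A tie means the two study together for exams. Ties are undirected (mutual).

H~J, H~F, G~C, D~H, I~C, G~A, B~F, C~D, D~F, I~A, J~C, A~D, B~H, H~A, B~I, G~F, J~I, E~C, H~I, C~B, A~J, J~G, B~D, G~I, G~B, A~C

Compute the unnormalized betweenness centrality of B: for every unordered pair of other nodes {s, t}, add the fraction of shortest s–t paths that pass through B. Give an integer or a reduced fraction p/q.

21/10

Pairs whose geodesics pass through B — F–I: 1/3; F–E: 1/3; F–C: 1/3; I–D: 1/4; E–H: 1/5; C–H: 1/5; D–G: 1/4; G–H: 1/5.
All other pairs contribute 0.
Summing the contributions gives betweenness(B) = 21/10.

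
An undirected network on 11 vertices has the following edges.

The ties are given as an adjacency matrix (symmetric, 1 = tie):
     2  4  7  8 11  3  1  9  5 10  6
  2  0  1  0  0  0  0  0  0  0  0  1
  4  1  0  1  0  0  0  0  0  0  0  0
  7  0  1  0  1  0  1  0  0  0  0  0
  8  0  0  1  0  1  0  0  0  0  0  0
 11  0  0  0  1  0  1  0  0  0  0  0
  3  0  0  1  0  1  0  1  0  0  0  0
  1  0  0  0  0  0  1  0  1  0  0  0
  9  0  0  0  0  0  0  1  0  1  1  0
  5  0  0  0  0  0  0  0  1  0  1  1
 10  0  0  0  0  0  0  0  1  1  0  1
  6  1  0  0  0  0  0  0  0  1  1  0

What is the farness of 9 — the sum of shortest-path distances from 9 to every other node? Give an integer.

24

Distances from 9: 1:1, 2:3, 3:2, 4:4, 5:1, 6:2, 7:3, 8:4, 10:1, 11:3.
Sum = 1 + 3 + 2 + 4 + 1 + 2 + 3 + 4 + 1 + 3 = 24.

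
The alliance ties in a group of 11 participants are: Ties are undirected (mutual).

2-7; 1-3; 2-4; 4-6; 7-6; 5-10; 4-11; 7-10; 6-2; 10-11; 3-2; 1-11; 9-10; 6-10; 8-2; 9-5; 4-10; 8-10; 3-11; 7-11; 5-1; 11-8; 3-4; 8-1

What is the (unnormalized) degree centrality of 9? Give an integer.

9 is directly tied to 5 and 10. That is 2 neighbors, so the degree of 9 is 2.

2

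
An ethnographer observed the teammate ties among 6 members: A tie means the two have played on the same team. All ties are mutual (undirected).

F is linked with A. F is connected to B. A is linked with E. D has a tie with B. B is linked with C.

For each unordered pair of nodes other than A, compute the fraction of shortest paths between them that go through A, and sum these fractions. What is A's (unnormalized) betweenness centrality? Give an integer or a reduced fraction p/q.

Pairs whose geodesics pass through A — C–E: 1; D–E: 1; F–E: 1; B–E: 1.
All other pairs contribute 0.
Summing the contributions gives betweenness(A) = 4.

4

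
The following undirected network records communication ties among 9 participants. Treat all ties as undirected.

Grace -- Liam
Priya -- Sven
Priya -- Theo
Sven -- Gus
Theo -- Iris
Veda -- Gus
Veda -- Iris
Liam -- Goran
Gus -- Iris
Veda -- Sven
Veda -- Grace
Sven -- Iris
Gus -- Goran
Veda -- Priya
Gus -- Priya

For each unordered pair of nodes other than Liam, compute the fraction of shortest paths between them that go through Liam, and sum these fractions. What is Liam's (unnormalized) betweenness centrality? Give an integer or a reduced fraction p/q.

1

Pairs whose geodesics pass through Liam — Grace–Goran: 1.
All other pairs contribute 0.
Summing the contributions gives betweenness(Liam) = 1.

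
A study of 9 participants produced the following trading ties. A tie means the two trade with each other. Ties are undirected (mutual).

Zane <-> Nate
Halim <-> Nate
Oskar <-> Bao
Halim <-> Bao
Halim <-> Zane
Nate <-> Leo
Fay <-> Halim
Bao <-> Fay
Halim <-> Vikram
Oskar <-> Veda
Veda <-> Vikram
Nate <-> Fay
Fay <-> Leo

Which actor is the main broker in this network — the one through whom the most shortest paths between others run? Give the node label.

Halim

Unnormalized betweenness of each node: Bao:35/6, Fay:14/3, Halim:35/3, Leo:0, Nate:17/6, Oskar:11/6, Veda:1, Vikram:25/6, Zane:0.
Halim has the largest value, 35/3, making it the main broker — the node through which the most shortest paths run.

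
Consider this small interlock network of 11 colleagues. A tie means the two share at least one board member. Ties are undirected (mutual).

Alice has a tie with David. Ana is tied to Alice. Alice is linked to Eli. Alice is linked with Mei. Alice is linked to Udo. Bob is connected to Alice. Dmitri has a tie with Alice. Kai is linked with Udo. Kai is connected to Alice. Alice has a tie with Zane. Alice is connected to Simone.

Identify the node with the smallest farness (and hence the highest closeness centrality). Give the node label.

Alice

Farness (sum of distances to all others) for each node — Alice:10, Ana:19, Bob:19, David:19, Dmitri:19, Eli:19, Kai:18, Mei:19, Simone:19, Udo:18, Zane:19.
The smallest farness is 10, for Alice, so Alice has the highest closeness.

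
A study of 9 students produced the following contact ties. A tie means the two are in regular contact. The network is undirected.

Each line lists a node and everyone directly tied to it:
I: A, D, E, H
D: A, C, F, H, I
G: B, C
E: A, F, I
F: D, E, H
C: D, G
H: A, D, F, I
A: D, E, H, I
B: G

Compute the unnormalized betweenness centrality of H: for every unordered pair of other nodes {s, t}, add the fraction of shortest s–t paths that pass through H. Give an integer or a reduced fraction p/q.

Pairs whose geodesics pass through H — A–F: 1/3; I–F: 1/3.
All other pairs contribute 0.
Summing the contributions gives betweenness(H) = 2/3.

2/3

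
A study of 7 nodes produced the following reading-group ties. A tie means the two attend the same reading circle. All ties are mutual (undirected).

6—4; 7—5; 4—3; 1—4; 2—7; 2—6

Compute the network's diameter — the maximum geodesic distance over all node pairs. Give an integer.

Eccentricity of each node (its greatest distance to any other): 1:5, 2:3, 3:5, 4:4, 5:5, 6:3, 7:4.
The maximum eccentricity is 5, realized for instance by the pair 5–1 via 5 – 7 – 2 – 6 – 4 – 1. So the diameter is 5.

5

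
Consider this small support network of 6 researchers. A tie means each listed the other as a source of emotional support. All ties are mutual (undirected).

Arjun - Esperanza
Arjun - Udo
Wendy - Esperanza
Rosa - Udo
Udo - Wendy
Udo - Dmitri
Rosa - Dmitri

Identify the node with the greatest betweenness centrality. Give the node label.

Unnormalized betweenness of each node: Arjun:3/2, Dmitri:0, Esperanza:1/2, Rosa:0, Udo:13/2, Wendy:3/2.
Udo has the largest value, 13/2, making it the main broker — the node through which the most shortest paths run.

Udo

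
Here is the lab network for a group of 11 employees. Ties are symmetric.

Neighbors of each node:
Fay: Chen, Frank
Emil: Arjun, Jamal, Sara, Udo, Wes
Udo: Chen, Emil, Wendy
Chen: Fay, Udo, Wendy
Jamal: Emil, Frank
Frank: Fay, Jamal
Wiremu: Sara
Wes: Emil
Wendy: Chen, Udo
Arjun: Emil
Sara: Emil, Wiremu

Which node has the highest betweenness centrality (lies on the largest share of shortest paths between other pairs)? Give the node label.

Emil

Unnormalized betweenness of each node: Arjun:0, Chen:6, Emil:32, Fay:3, Frank:4, Jamal:8, Sara:9, Udo:14, Wendy:0, Wes:0, Wiremu:0.
Emil has the largest value, 32, making it the main broker — the node through which the most shortest paths run.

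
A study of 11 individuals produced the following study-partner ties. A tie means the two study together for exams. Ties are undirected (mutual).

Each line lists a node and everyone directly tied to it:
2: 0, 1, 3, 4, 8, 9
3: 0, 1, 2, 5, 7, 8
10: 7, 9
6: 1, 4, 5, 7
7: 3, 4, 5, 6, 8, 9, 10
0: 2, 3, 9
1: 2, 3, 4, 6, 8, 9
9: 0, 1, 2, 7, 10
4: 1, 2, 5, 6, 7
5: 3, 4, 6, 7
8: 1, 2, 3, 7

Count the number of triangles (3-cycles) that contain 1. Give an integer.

1's neighbors: 2, 3, 4, 6, 8, and 9.
Neighbor pairs that are themselves tied: 1–2–3; 1–2–4; 1–2–8; 1–2–9; 1–3–8; 1–4–6. Each forms one triangle with 1, for 6 in total.

6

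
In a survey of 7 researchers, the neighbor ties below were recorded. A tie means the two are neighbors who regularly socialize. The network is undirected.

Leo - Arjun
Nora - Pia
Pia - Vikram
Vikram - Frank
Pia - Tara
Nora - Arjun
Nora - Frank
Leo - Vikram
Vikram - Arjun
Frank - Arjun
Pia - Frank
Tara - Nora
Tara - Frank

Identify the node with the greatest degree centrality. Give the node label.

Frank

Degrees — Arjun:4, Frank:5, Leo:2, Nora:4, Pia:4, Tara:3, Vikram:4.
The maximum is 5, attained only by Frank.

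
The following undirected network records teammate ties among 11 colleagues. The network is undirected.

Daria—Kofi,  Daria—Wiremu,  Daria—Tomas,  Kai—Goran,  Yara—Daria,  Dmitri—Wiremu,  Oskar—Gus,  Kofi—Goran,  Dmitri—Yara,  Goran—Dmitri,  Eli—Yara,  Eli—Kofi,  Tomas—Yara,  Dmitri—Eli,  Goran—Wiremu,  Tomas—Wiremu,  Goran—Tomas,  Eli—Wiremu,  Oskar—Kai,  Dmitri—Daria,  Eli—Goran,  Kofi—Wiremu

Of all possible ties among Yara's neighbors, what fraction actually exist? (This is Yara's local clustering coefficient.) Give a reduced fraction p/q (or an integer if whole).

Yara's neighbors: Daria, Dmitri, Eli, and Tomas (k = 4).
Possible neighbor pairs: C(4,2) = 6. Edges among them: Daria–Dmitri, Daria–Tomas, Dmitri–Eli → e = 3.
Clustering(Yara) = 3/6 = 1/2.

1/2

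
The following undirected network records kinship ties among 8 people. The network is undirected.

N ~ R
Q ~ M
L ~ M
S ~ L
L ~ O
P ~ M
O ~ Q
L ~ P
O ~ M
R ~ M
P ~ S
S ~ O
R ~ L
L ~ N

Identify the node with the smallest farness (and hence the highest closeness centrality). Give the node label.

L

Farness (sum of distances to all others) for each node — L:8, M:9, N:13, O:10, P:11, Q:13, R:11, S:11.
The smallest farness is 8, for L, so L has the highest closeness.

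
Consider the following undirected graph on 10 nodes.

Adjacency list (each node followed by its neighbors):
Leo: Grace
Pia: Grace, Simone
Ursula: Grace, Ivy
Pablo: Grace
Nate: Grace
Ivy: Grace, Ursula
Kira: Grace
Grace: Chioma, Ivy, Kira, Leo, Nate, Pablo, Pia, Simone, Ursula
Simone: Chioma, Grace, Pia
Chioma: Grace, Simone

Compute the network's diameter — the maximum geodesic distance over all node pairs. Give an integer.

2

Eccentricity of each node (its greatest distance to any other): Chioma:2, Grace:1, Ivy:2, Kira:2, Leo:2, Nate:2, Pablo:2, Pia:2, Simone:2, Ursula:2.
The maximum eccentricity is 2, realized for instance by the pair Leo–Chioma via Leo – Grace – Chioma. So the diameter is 2.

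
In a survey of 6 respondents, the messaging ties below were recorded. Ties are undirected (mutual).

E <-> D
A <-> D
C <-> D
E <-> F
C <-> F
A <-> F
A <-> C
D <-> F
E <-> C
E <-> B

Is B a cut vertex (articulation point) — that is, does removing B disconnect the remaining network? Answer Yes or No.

No

Even without B, every remaining node can still reach every other (the residual graph is connected), so B is not a cut vertex.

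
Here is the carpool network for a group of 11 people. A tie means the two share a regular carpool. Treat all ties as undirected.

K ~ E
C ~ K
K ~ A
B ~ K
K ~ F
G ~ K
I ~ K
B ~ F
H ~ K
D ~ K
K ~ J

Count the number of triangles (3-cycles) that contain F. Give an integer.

F's neighbors: B and K.
Neighbor pairs that are themselves tied: F–B–K. Each forms one triangle with F, for 1 in total.

1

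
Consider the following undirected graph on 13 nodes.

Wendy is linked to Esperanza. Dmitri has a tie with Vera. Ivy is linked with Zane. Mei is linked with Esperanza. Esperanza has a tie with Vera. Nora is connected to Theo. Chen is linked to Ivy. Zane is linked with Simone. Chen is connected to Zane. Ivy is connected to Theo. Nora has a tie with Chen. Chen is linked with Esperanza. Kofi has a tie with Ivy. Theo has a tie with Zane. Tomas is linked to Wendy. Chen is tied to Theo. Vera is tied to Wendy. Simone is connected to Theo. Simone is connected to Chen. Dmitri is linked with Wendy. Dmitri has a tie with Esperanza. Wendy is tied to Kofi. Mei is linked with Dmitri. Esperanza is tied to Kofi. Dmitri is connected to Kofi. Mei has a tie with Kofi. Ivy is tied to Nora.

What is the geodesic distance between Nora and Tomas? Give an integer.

One shortest route is Nora – Ivy – Kofi – Wendy – Tomas, which uses 4 edges, and at distance 3 from Nora we only reach {Dmitri, Mei, Vera, Wendy}, which does not include Tomas. So d(Nora,Tomas) = 4.

4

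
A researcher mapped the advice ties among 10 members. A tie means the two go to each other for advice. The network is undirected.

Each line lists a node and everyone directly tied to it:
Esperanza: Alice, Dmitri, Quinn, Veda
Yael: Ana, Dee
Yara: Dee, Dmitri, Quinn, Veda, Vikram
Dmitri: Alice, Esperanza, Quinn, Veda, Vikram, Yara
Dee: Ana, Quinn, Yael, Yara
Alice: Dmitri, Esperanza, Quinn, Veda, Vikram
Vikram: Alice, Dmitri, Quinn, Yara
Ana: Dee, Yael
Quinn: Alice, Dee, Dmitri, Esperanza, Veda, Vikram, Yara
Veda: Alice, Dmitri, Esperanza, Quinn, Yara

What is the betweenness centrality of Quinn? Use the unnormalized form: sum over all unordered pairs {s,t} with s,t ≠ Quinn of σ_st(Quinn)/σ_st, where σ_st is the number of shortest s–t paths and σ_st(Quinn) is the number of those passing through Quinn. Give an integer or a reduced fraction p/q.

35/3

Pairs whose geodesics pass through Quinn — Yael–Veda: 1/2; Yael–Dmitri: 1/2; Yael–Vikram: 1/2; Yael–Esperanza: 1; Yael–Alice: 1; Dee–Veda: 1/2; Dee–Dmitri: 1/2; Dee–Vikram: 1/2; Dee–Esperanza: 1; Dee–Alice: 1; Ana–Veda: 1/2; Ana–Dmitri: 1/2; Ana–Vikram: 1/2; Ana–Esperanza: 1 … (+5 more pairs).
All other pairs contribute 0.
Summing the contributions gives betweenness(Quinn) = 35/3.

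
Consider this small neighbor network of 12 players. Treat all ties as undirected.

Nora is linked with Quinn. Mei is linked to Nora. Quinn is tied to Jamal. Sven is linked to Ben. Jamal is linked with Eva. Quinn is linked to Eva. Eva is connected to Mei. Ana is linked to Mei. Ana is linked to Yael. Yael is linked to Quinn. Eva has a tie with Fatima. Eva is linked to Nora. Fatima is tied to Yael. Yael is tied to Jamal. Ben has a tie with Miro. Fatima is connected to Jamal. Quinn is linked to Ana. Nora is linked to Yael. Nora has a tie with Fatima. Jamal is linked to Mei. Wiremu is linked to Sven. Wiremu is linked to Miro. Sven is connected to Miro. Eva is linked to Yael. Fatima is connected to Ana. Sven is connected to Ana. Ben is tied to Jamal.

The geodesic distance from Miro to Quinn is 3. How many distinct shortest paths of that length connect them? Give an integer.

The shortest distance is 3. The length-3 paths are: Miro–Ben–Jamal–Quinn; Miro–Sven–Ana–Quinn.
That gives 2 distinct shortest paths.

2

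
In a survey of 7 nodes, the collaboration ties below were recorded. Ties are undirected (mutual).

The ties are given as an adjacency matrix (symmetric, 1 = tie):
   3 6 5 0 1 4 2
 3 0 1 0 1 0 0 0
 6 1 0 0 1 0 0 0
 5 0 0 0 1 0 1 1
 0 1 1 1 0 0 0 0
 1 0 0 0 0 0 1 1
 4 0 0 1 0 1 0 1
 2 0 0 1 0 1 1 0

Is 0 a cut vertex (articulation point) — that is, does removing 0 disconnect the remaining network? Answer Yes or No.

Removing 0 leaves {3 and 6} with no path to {1, 2, 4, and 5}, so the network splits into 2 components. 0 is a cut vertex.

Yes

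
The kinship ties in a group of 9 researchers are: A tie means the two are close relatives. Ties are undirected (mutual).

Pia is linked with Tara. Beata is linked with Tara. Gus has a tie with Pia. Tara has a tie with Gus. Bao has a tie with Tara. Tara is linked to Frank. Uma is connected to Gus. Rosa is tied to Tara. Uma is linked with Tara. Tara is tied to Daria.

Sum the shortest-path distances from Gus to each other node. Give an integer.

13

Distances from Gus: Bao:2, Beata:2, Daria:2, Frank:2, Pia:1, Rosa:2, Tara:1, Uma:1.
Sum = 2 + 2 + 2 + 2 + 1 + 2 + 1 + 1 = 13.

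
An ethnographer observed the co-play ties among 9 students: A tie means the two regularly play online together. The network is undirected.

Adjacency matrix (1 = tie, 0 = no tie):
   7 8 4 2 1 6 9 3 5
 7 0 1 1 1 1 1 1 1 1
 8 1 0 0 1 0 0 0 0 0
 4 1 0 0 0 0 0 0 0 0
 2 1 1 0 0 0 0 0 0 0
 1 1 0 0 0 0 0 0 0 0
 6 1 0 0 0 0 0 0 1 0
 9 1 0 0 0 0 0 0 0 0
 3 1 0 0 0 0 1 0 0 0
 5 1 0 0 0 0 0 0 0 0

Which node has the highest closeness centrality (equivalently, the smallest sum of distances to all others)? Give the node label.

Farness (sum of distances to all others) for each node — 1:15, 2:14, 3:14, 4:15, 5:15, 6:14, 7:8, 8:14, 9:15.
The smallest farness is 8, for 7, so 7 has the highest closeness.

7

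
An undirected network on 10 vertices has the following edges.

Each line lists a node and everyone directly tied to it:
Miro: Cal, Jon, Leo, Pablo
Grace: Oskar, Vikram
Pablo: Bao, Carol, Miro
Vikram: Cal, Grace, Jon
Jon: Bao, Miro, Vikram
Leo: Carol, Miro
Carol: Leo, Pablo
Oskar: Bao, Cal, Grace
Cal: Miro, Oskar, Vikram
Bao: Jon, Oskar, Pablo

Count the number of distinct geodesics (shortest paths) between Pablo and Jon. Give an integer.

The shortest distance is 2. The length-2 paths are: Pablo–Miro–Jon; Pablo–Bao–Jon.
That gives 2 distinct shortest paths.

2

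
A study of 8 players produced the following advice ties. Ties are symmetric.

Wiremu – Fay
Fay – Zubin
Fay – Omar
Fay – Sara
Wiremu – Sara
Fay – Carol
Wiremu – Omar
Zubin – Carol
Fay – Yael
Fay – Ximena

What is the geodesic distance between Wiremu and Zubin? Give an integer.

One shortest route is Wiremu – Fay – Zubin, which uses 2 edges, and Wiremu and Zubin are not directly tied, so nothing shorter exists. So d(Wiremu,Zubin) = 2.

2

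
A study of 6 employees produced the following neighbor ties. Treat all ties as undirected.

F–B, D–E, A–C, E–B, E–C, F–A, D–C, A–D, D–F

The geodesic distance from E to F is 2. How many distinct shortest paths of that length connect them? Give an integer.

The shortest distance is 2. The length-2 paths are: E–D–F; E–B–F.
That gives 2 distinct shortest paths.

2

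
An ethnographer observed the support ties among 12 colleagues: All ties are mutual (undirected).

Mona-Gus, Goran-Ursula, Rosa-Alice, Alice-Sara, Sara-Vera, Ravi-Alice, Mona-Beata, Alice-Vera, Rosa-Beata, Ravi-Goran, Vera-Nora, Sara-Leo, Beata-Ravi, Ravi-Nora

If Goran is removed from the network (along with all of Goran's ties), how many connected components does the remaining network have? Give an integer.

2

Without Goran, the remaining ties split the others into: {Alice, Beata, Gus, Leo, Mona, Nora, Ravi, Rosa, Sara, Vera}; {Ursula}.
That's 2 separate components.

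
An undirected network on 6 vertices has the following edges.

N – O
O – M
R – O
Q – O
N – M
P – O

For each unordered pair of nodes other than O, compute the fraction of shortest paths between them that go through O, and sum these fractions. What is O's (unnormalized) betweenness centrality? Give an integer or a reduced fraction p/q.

Pairs whose geodesics pass through O — Q–M: 1; Q–R: 1; Q–P: 1; Q–N: 1; M–R: 1; M–P: 1; R–P: 1; R–N: 1; P–N: 1.
All other pairs contribute 0.
Summing the contributions gives betweenness(O) = 9.

9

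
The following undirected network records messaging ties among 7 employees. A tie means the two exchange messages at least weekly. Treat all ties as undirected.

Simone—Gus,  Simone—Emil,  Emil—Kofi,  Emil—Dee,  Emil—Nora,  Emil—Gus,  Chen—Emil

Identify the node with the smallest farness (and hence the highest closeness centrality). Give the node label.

Emil

Farness (sum of distances to all others) for each node — Chen:11, Dee:11, Emil:6, Gus:10, Kofi:11, Nora:11, Simone:10.
The smallest farness is 6, for Emil, so Emil has the highest closeness.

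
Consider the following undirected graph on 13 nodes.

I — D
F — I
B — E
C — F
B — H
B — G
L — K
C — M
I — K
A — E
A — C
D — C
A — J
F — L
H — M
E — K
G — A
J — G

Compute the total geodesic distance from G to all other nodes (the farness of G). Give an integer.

29

Distances from G: A:1, B:1, C:2, D:3, E:2, F:3, H:2, I:4, J:1, K:3, L:4, M:3.
Sum = 1 + 1 + 2 + 3 + 2 + 3 + 2 + 4 + 1 + 3 + 4 + 3 = 29.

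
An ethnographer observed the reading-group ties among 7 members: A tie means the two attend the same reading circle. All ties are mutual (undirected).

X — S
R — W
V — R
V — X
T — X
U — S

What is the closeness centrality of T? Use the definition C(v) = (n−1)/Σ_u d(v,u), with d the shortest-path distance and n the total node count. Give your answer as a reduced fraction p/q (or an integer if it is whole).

2/5

Distances from T: R:3, S:2, U:3, V:2, W:4, X:1. Sum = 15.
n = 7, so closeness = 6/15 = 2/5.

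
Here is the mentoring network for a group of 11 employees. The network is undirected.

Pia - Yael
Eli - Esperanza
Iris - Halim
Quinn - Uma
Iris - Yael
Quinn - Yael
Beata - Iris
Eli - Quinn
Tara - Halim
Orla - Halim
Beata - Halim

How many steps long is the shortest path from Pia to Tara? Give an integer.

One shortest route is Pia – Yael – Iris – Halim – Tara, which uses 4 edges, and at distance 3 from Pia we only reach {Beata, Eli, Halim, Uma}, which does not include Tara. So d(Pia,Tara) = 4.

4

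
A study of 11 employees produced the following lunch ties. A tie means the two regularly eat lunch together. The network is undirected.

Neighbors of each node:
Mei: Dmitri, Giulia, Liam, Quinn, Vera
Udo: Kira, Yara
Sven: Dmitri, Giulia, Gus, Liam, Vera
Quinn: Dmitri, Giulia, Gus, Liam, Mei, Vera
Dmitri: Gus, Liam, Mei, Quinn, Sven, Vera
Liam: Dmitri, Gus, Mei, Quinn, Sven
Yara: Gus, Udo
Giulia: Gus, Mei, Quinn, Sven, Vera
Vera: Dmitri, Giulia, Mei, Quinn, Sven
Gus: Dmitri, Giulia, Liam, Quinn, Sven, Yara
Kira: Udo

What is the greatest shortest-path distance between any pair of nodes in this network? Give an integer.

Eccentricity of each node (its greatest distance to any other): Dmitri:4, Giulia:4, Gus:3, Kira:5, Liam:4, Mei:5, Quinn:4, Sven:4, Udo:4, Vera:5, Yara:3.
The maximum eccentricity is 5, realized for instance by the pair Vera–Kira via Vera – Quinn – Gus – Yara – Udo – Kira. So the diameter is 5.

5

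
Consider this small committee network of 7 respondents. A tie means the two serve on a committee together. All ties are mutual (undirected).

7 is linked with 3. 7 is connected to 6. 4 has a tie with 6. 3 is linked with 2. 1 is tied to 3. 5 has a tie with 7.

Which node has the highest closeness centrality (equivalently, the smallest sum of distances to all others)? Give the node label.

Farness (sum of distances to all others) for each node — 1:15, 2:15, 3:10, 4:17, 5:14, 6:12, 7:9.
The smallest farness is 9, for 7, so 7 has the highest closeness.

7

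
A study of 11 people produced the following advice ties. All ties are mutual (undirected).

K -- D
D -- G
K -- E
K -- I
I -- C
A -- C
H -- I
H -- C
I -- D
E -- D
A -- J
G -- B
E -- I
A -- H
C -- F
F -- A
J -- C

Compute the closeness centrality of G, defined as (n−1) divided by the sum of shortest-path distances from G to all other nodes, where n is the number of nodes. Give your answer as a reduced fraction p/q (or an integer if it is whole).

Distances from G: A:4, B:1, C:3, D:1, E:2, F:4, H:3, I:2, J:4, K:2. Sum = 26.
n = 11, so closeness = 10/26 = 5/13.

5/13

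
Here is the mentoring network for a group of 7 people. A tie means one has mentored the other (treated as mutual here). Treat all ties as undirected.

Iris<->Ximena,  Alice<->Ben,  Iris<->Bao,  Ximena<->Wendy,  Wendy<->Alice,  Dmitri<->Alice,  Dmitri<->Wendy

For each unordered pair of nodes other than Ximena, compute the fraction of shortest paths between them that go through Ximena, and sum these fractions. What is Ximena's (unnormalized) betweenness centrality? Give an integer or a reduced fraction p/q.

8

Pairs whose geodesics pass through Ximena — Ben–Bao: 1; Ben–Iris: 1; Alice–Bao: 1; Alice–Iris: 1; Dmitri–Bao: 1; Dmitri–Iris: 1; Bao–Wendy: 1; Iris–Wendy: 1.
All other pairs contribute 0.
Summing the contributions gives betweenness(Ximena) = 8.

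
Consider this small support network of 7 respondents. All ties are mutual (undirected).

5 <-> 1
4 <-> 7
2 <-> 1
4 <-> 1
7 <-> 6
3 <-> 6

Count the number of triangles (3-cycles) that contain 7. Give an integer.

7's neighbors are 4 and 6, but none of them are tied to each other, so no triangle contains 7.

0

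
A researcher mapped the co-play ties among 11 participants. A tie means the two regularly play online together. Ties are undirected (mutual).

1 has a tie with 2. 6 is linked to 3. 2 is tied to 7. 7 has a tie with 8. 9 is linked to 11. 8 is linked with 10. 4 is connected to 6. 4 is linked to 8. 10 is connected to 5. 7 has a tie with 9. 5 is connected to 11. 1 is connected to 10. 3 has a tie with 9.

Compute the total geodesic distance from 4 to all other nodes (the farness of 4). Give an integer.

Distances from 4: 1:3, 2:3, 3:2, 5:3, 6:1, 7:2, 8:1, 9:3, 10:2, 11:4.
Sum = 3 + 3 + 2 + 3 + 1 + 2 + 1 + 3 + 2 + 4 = 24.

24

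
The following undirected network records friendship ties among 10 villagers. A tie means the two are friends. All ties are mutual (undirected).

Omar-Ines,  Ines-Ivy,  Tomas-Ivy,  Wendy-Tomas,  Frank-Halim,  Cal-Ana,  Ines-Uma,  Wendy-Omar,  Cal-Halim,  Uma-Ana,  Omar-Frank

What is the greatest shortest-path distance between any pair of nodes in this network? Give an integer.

Eccentricity of each node (its greatest distance to any other): Ana:4, Cal:5, Frank:3, Halim:4, Ines:3, Ivy:4, Omar:3, Tomas:5, Uma:3, Wendy:4.
The maximum eccentricity is 5, realized for instance by the pair Cal–Tomas via Cal – Halim – Frank – Omar – Wendy – Tomas. So the diameter is 5.

5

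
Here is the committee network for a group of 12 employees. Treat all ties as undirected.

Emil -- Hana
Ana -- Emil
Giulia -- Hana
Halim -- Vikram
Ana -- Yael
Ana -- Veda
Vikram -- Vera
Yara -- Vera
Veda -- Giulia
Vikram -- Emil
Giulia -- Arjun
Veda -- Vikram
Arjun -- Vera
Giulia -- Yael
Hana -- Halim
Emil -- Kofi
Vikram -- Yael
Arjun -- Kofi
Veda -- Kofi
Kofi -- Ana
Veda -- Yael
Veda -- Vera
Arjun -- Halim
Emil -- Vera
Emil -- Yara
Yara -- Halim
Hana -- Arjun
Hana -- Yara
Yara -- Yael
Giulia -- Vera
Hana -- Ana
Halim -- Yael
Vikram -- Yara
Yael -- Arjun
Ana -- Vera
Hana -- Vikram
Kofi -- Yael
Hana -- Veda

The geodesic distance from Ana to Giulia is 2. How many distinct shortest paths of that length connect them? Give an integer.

The shortest distance is 2. The length-2 paths are: Ana–Yael–Giulia; Ana–Veda–Giulia; Ana–Vera–Giulia; Ana–Hana–Giulia.
That gives 4 distinct shortest paths.

4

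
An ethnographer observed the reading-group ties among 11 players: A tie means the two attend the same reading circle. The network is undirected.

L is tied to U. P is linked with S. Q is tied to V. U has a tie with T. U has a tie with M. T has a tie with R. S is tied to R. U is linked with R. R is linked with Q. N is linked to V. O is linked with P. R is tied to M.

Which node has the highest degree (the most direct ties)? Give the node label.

Degrees — L:1, M:2, N:1, O:1, P:2, Q:2, R:5, S:2, T:2, U:4, V:2.
The maximum is 5, attained only by R.

R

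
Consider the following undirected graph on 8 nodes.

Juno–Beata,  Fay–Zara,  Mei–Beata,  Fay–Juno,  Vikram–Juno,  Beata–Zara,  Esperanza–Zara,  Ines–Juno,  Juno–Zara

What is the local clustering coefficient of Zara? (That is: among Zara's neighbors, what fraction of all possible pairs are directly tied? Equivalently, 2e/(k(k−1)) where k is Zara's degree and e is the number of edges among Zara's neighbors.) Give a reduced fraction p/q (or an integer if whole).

Zara's neighbors: Beata, Esperanza, Fay, and Juno (k = 4).
Possible neighbor pairs: C(4,2) = 6. Edges among them: Beata–Juno, Fay–Juno → e = 2.
Clustering(Zara) = 2/6 = 1/3.

1/3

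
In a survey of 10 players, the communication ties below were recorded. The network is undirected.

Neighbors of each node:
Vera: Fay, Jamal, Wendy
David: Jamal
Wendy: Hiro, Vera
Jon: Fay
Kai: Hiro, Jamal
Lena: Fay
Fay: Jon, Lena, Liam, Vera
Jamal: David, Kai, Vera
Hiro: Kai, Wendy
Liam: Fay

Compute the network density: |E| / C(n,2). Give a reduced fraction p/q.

There are 10 edges and 10 nodes, so the maximum possible is C(10,2) = 45.
Density = 10/45 = 2/9.

2/9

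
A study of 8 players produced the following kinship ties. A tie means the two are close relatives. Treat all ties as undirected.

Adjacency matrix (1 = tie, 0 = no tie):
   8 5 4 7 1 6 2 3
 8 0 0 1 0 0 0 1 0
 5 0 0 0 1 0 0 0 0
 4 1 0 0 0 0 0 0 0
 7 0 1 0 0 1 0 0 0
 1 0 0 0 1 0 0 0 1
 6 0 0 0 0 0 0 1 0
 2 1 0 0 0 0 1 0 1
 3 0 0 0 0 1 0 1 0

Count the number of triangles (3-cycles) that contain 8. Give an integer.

8's neighbors are 2 and 4, but none of them are tied to each other, so no triangle contains 8.

0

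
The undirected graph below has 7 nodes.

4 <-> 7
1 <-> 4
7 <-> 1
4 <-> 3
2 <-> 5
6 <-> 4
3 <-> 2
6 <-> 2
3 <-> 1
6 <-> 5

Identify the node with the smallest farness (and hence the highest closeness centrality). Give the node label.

4

Farness (sum of distances to all others) for each node — 1:10, 2:10, 3:9, 4:8, 5:12, 6:9, 7:12.
The smallest farness is 8, for 4, so 4 has the highest closeness.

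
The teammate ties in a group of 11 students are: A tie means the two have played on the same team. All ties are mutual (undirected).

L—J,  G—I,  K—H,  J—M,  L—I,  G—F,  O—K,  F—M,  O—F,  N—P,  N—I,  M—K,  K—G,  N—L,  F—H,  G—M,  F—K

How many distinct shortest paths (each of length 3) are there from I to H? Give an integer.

The shortest distance is 3. The length-3 paths are: I–G–F–H; I–G–K–H.
That gives 2 distinct shortest paths.

2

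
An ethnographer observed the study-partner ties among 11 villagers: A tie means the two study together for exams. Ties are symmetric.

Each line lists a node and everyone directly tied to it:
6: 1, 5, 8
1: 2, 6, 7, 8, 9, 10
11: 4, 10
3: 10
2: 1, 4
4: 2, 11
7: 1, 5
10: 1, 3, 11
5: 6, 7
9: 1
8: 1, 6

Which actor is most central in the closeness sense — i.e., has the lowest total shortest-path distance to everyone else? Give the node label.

1

Farness (sum of distances to all others) for each node — 1:14, 2:20, 3:27, 4:25, 5:27, 6:20, 7:21, 8:21, 9:23, 10:18, 11:24.
The smallest farness is 14, for 1, so 1 has the highest closeness.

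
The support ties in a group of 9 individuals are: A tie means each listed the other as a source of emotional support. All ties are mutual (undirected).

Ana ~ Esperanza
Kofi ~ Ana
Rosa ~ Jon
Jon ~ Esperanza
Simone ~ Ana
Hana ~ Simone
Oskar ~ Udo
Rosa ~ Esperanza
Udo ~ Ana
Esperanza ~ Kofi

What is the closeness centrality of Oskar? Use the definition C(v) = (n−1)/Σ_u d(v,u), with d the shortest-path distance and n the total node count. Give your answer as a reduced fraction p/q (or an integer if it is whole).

1/3

Distances from Oskar: Ana:2, Esperanza:3, Hana:4, Jon:4, Kofi:3, Rosa:4, Simone:3, Udo:1. Sum = 24.
n = 9, so closeness = 8/24 = 1/3.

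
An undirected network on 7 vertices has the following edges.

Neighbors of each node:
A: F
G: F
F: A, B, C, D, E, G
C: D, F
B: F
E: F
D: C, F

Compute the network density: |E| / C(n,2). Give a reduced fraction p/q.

1/3

There are 7 edges and 7 nodes, so the maximum possible is C(7,2) = 21.
Density = 7/21 = 1/3.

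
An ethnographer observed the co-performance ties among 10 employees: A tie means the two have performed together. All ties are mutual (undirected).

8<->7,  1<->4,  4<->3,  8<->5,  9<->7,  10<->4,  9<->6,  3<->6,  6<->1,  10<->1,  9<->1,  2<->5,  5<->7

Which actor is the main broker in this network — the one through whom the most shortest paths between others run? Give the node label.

Unnormalized betweenness of each node: 1:23/2, 2:0, 3:1/2, 4:3/2, 5:8, 6:11/2, 7:18, 8:0, 9:20, 10:0.
9 has the largest value, 20, making it the main broker — the node through which the most shortest paths run.

9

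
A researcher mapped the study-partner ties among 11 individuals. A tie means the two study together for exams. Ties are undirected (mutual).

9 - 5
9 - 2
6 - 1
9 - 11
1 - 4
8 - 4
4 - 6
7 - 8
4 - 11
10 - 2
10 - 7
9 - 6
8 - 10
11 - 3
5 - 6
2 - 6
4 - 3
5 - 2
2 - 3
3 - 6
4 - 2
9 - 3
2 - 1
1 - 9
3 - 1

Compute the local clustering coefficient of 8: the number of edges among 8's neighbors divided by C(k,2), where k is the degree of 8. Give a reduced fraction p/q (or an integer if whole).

1/3

8's neighbors: 4, 7, and 10 (k = 3).
Possible neighbor pairs: C(3,2) = 3. Edges among them: 7–10 → e = 1.
Clustering(8) = 1/3.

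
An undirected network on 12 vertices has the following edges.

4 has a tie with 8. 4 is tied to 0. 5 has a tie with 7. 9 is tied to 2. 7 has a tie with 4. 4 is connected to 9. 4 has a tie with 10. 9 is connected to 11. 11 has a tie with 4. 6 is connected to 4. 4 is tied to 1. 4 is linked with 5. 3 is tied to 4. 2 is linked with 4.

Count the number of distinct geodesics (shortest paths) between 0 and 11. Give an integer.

The shortest distance is 2, and the only length-2 path is 0–4–11. So there is exactly 1 shortest path.

1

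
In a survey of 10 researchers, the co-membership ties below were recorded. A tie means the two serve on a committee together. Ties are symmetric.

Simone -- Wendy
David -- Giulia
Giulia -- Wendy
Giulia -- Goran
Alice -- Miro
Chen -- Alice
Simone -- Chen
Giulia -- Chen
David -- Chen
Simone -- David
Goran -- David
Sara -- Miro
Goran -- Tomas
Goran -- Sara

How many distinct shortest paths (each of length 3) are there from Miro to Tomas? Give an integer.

1

The shortest distance is 3, and the only length-3 path is Miro–Sara–Goran–Tomas. So there is exactly 1 shortest path.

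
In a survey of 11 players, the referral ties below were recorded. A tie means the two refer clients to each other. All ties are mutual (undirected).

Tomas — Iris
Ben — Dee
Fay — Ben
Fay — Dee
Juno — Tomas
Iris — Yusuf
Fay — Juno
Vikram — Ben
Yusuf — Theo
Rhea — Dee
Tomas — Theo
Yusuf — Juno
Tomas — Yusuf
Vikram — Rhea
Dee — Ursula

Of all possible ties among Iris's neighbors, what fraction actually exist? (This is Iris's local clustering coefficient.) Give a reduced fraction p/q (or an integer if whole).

Iris's neighbors: Tomas and Yusuf (k = 2).
Possible neighbor pairs: C(2,2) = 1. Edges among them: Tomas–Yusuf → e = 1.
Clustering(Iris) = 1/1.

1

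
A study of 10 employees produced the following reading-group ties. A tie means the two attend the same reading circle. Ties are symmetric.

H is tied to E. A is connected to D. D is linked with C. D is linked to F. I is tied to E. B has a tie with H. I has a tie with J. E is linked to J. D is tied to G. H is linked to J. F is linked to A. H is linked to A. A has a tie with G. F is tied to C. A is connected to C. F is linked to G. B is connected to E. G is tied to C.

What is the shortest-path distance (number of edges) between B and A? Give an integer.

2

One shortest route is B – H – A, which uses 2 edges, and B and A are not directly tied, so nothing shorter exists. So d(B,A) = 2.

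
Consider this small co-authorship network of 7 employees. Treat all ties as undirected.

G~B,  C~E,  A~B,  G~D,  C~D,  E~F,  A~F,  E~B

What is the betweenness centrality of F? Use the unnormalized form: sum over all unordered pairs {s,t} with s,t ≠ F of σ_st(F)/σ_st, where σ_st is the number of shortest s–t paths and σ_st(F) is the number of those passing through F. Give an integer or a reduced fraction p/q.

Pairs whose geodesics pass through F — A–E: 1/2; A–C: 1/2.
All other pairs contribute 0.
Summing the contributions gives betweenness(F) = 1.

1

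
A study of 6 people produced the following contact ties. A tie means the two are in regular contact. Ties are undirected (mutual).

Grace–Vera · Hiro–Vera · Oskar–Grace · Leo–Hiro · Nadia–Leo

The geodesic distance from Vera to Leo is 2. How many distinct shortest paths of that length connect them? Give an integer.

The shortest distance is 2, and the only length-2 path is Vera–Hiro–Leo. So there is exactly 1 shortest path.

1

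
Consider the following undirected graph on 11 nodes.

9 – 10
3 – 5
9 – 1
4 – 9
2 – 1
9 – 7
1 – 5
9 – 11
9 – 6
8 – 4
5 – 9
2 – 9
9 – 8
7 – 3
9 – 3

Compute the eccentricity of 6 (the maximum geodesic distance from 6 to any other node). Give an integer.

2

Distances from 6: 1:2, 2:2, 3:2, 4:2, 5:2, 7:2, 8:2, 9:1, 10:2, 11:2.
The largest is 2 (to 11, 10, 8, 7, 2, 5, 1, 4, and 3), so the eccentricity of 6 is 2.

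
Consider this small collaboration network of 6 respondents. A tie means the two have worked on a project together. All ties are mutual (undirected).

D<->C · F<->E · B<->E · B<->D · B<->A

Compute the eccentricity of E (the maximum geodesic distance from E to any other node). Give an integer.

3

Distances from E: A:2, B:1, C:3, D:2, F:1.
The largest is 3 (to C), so the eccentricity of E is 3.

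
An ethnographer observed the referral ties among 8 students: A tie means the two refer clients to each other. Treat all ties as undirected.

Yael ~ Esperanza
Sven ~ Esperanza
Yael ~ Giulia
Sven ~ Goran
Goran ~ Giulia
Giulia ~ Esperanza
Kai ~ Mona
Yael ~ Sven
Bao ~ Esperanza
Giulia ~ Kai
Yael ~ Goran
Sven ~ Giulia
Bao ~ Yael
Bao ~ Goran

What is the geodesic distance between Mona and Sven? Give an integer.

One shortest route is Mona – Kai – Giulia – Sven, which uses 3 edges, and at distance 2 from Mona we only reach {Giulia}, which does not include Sven. So d(Mona,Sven) = 3.

3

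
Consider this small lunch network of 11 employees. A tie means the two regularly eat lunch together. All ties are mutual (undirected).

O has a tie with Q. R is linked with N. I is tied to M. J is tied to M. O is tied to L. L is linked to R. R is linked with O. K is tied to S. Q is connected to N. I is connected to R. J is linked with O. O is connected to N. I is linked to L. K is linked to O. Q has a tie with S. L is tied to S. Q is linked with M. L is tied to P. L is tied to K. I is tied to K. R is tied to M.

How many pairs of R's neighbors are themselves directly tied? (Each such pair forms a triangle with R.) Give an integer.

R's neighbors: I, L, M, N, and O.
Neighbor pairs that are themselves tied: R–I–L; R–I–M; R–L–O; R–N–O. Each forms one triangle with R, for 4 in total.

4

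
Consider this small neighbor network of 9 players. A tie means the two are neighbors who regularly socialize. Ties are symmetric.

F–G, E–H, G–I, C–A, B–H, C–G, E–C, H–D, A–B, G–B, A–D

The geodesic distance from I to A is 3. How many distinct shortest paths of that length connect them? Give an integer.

The shortest distance is 3. The length-3 paths are: I–G–C–A; I–G–B–A.
That gives 2 distinct shortest paths.

2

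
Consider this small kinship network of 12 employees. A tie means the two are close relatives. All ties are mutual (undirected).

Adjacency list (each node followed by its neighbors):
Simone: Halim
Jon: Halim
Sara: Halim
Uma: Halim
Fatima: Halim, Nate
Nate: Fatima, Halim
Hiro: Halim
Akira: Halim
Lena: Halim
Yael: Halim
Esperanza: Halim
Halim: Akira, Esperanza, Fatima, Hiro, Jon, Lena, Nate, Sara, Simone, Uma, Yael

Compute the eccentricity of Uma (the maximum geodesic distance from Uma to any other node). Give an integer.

Distances from Uma: Akira:2, Esperanza:2, Fatima:2, Halim:1, Hiro:2, Jon:2, Lena:2, Nate:2, Sara:2, Simone:2, Yael:2.
The largest is 2 (to Akira, Yael, Fatima, Lena, Nate, Jon, Simone, Hiro, Sara, and Esperanza), so the eccentricity of Uma is 2.

2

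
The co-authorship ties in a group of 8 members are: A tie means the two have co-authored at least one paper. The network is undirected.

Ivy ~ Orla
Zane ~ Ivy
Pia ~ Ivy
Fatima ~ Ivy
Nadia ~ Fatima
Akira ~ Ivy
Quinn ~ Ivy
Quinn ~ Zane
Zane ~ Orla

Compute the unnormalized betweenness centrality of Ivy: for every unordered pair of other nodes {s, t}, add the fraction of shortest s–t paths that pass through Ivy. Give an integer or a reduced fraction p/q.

35/2

Pairs whose geodesics pass through Ivy — Orla–Nadia: 1; Orla–Fatima: 1; Orla–Pia: 1; Orla–Quinn: 1/2; Orla–Akira: 1; Nadia–Pia: 1; Nadia–Quinn: 1; Nadia–Akira: 1; Nadia–Zane: 1; Fatima–Pia: 1; Fatima–Quinn: 1; Fatima–Akira: 1; Fatima–Zane: 1; Pia–Quinn: 1 … (+4 more pairs).
All other pairs contribute 0.
Summing the contributions gives betweenness(Ivy) = 35/2.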